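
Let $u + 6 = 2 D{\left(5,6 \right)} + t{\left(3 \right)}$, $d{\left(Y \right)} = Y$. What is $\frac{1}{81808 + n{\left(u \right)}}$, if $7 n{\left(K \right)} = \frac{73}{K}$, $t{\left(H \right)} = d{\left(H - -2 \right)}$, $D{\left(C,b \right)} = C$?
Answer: $\frac{63}{5153977} \approx 1.2224 \cdot 10^{-5}$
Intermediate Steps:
$t{\left(H \right)} = 2 + H$ ($t{\left(H \right)} = H - -2 = H + 2 = 2 + H$)
$u = 9$ ($u = -6 + \left(2 \cdot 5 + \left(2 + 3\right)\right) = -6 + \left(10 + 5\right) = -6 + 15 = 9$)
$n{\left(K \right)} = \frac{73}{7 K}$ ($n{\left(K \right)} = \frac{73 \frac{1}{K}}{7} = \frac{73}{7 K}$)
$\frac{1}{81808 + n{\left(u \right)}} = \frac{1}{81808 + \frac{73}{7 \cdot 9}} = \frac{1}{81808 + \frac{73}{7} \cdot \frac{1}{9}} = \frac{1}{81808 + \frac{73}{63}} = \frac{1}{\frac{5153977}{63}} = \frac{63}{5153977}$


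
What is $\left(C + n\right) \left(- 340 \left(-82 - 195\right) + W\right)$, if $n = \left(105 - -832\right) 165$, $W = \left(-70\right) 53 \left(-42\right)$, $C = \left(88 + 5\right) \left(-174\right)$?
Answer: $34605750000$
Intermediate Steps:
$C = -16182$ ($C = 93 \left(-174\right) = -16182$)
$W = 155820$ ($W = \left(-3710\right) \left(-42\right) = 155820$)
$n = 154605$ ($n = \left(105 + 832\right) 165 = 937 \cdot 165 = 154605$)
$\left(C + n\right) \left(- 340 \left(-82 - 195\right) + W\right) = \left(-16182 + 154605\right) \left(- 340 \left(-82 - 195\right) + 155820\right) = 138423 \left(\left(-340\right) \left(-277\right) + 155820\right) = 138423 \left(94180 + 155820\right) = 138423 \cdot 250000 = 34605750000$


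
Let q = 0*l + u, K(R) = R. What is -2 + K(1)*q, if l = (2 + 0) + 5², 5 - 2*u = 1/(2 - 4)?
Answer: ¾ ≈ 0.75000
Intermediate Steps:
u = 11/4 (u = 5/2 - 1/(2*(2 - 4)) = 5/2 - ½/(-2) = 5/2 - ½*(-½) = 5/2 + ¼ = 11/4 ≈ 2.7500)
l = 27 (l = 2 + 25 = 27)
q = 11/4 (q = 0*27 + 11/4 = 0 + 11/4 = 11/4 ≈ 2.7500)
-2 + K(1)*q = -2 + 1*(11/4) = -2 + 11/4 = ¾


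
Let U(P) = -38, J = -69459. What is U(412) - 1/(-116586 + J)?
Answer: -7069709/186045 ≈ -38.000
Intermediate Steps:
U(412) - 1/(-116586 + J) = -38 - 1/(-116586 - 69459) = -38 - 1/(-186045) = -38 - 1*(-1/186045) = -38 + 1/186045 = -7069709/186045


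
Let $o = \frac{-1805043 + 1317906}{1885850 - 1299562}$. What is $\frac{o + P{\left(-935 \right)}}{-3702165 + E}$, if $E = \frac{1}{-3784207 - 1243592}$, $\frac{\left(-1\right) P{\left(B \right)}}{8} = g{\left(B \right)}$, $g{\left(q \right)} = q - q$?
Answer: $\frac{2449226921463}{10913013267661528768} \approx 2.2443 \cdot 10^{-7}$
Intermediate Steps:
$g{\left(q \right)} = 0$
$P{\left(B \right)} = 0$ ($P{\left(B \right)} = \left(-8\right) 0 = 0$)
$E = - \frac{1}{5027799}$ ($E = \frac{1}{-5027799} = - \frac{1}{5027799} \approx -1.9889 \cdot 10^{-7}$)
$o = - \frac{487137}{586288} \approx -0.83088$
$\frac{o + P{\left(-935 \right)}}{-3702165 + E} = \frac{- \frac{487137}{586288} + 0}{-3702165 - \frac{1}{5027799}} = - \frac{487137}{586288 \left(- \frac{18613741484836}{5027799}\right)} = \left(- \frac{487137}{586288}\right) \left(- \frac{5027799}{18613741484836}\right) = \frac{2449226921463}{10913013267661528768}$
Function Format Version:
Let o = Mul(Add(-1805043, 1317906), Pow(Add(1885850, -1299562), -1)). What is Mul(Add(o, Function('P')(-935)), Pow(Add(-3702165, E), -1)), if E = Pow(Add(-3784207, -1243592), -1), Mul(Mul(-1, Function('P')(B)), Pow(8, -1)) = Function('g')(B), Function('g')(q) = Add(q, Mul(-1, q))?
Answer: Rational(2449226921463, 10913013267661528768) ≈ 2.2443e-7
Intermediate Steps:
Function('g')(q) = 0
Function('P')(B) = 0 (Function('P')(B) = Mul(-8, 0) = 0)
E = Rational(-1, 5027799) (E = Pow(-5027799, -1) = Rational(-1, 5027799) ≈ -1.9889e-7)
o = Rational(-487137, 586288) (o = Mul(-487137, Pow(586288, -1)) = Mul(-487137, Rational(1, 586288)) = Rational(-487137, 586288) ≈ -0.83088)
Mul(Add(o, Function('P')(-935)), Pow(Add(-3702165, E), -1)) = Mul(Add(Rational(-487137, 586288), 0), Pow(Add(-3702165, Rational(-1, 5027799)), -1)) = Mul(Rational(-487137, 586288), Pow(Rational(-18613741484836, 5027799), -1)) = Mul(Rational(-487137, 586288), Rational(-5027799, 18613741484836)) = Rational(2449226921463, 10913013267661528768)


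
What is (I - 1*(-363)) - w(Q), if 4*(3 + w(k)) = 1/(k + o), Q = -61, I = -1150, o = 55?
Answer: -18815/24 ≈ -783.96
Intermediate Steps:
w(k) = -3 + 1/(4*(55 + k)) (w(k) = -3 + 1/(4*(k + 55)) = -3 + 1/(4*(55 + k)))
(I - 1*(-363)) - w(Q) = (-1150 - 1*(-363)) - (-659 - 12*(-61))/(4*(55 - 61)) = (-1150 + 363) - (-659 + 732)/(4*(-6)) = -787 - (-1)*73/(4*6) = -787 - 1*(-73/24) = -787 + 73/24 = -18815/24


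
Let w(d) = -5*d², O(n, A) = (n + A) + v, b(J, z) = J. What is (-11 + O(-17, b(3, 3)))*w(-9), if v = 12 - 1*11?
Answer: 9720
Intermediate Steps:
v = 1 (v = 12 - 11 = 1)
O(n, A) = 1 + A + n (O(n, A) = (n + A) + 1 = (A + n) + 1 = 1 + A + n)
(-11 + O(-17, b(3, 3)))*w(-9) = (-11 + (1 + 3 - 17))*(-5*(-9)²) = (-11 - 13)*(-5*81) = -24*(-405) = 9720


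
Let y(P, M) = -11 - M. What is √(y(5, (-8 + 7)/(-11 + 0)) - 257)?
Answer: I*√32439/11 ≈ 16.373*I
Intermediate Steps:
√(y(5, (-8 + 7)/(-11 + 0)) - 257) = √((-11 - (-8 + 7)/(-11 + 0)) - 257) = √((-11 - (-1)/(-11)) - 257) = √((-11 - (-1)*(-1)/11) - 257) = √((-11 - 1*1/11) - 257) = √((-11 - 1/11) - 257) = √(-122/11 - 257) = √(-2949/11) = I*√32439/11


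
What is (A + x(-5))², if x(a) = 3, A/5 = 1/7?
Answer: 676/49 ≈ 13.796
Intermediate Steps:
A = 5/7 ≈ 0.71429
(A + x(-5))² = (5/7 + 3)² = (26/7)² = 676/49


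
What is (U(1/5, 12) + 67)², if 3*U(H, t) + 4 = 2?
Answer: 39601/9 ≈ 4400.1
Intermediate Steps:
U(H, t) = -⅔ (U(H, t) = -4/3 + (⅓)*2 = -4/3 + ⅔ = -⅔)
(U(1/5, 12) + 67)² = (-⅔ + 67)² = (199/3)² = 39601/9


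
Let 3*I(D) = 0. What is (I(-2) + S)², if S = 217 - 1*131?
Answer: 7396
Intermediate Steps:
I(D) = 0 (I(D) = (⅓)*0 = 0)
S = 86 (S = 217 - 131 = 86)
(I(-2) + S)² = (0 + 86)² = 86² = 7396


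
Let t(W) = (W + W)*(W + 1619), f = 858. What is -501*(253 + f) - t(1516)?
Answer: -10061931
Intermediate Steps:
t(W) = 2*W*(1619 + W) (t(W) = (2*W)*(1619 + W) = 2*W*(1619 + W))
-501*(253 + f) - t(1516) = -501*(253 + 858) - 2*1516*(1619 + 1516) = -501*1111 - 2*1516*3135 = -556611 - 1*9505320 = -556611 - 9505320 = -10061931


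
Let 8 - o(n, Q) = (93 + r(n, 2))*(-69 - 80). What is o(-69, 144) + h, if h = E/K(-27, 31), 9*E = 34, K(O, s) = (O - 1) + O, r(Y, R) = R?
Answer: 7010651/495 ≈ 14163.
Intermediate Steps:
K(O, s) = -1 + 2*O (K(O, s) = (-1 + O) + O = -1 + 2*O)
E = 34/9 (E = (⅑)*34 = 34/9 ≈ 3.7778)
o(n, Q) = 14163 (o(n, Q) = 8 - (93 + 2)*(-69 - 80) = 8 - 95*(-149) = 8 - 1*(-14155) = 8 + 14155 = 14163)
h = -34/495 (h = 34/(9*(-1 + 2*(-27))) = 34/(9*(-1 - 54)) = (34/9)/(-55) = (34/9)*(-1/55) = -34/495 ≈ -0.068687)
o(-69, 144) + h = 14163 - 34/495 = 7010651/495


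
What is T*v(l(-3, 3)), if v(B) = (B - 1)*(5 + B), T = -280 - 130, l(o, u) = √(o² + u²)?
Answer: -5330 - 4920*√2 ≈ -12288.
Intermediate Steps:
T = -410
v(B) = (-1 + B)*(5 + B)
T*v(l(-3, 3)) = -410*(-5 + (√((-3)² + 3²))² + 4*√((-3)² + 3²)) = -410*(-5 + (√(9 + 9))² + 4*√(9 + 9)) = -410*(-5 + (√18)² + 4*√18) = -410*(-5 + (3*√2)² + 4*(3*√2)) = -410*(-5 + 18 + 12*√2) = -410*(13 + 12*√2) = -5330 - 4920*√2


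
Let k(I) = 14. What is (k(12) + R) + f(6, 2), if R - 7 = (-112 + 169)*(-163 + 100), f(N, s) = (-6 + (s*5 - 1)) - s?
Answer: -3569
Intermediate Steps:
f(N, s) = -7 + 4*s (f(N, s) = (-6 + (5*s - 1)) - s = (-6 + (-1 + 5*s)) - s = (-7 + 5*s) - s = -7 + 4*s)
R = -3584 (R = 7 + (-112 + 169)*(-163 + 100) = 7 + 57*(-63) = 7 - 3591 = -3584)
(k(12) + R) + f(6, 2) = (14 - 3584) + (-7 + 4*2) = -3570 + (-7 + 8) = -3570 + 1 = -3569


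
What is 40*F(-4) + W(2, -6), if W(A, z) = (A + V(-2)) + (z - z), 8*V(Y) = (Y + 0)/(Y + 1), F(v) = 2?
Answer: 329/4 ≈ 82.250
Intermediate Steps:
V(Y) = Y/(8*(1 + Y)) (V(Y) = ((Y + 0)/(Y + 1))/8 = (Y/(1 + Y))/8 = Y/(8*(1 + Y)))
W(A, z) = 1/4 + A (W(A, z) = (A + (1/8)*(-2)/(1 - 2)) + (z - z) = (A + (1/8)*(-2)/(-1)) + 0 = (A + (1/8)*(-2)*(-1)) + 0 = (A + 1/4) + 0 = (1/4 + A) + 0 = 1/4 + A)
40*F(-4) + W(2, -6) = 40*2 + (1/4 + 2) = 80 + 9/4 = 329/4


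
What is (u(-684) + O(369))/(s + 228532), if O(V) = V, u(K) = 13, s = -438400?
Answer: -191/104934 ≈ -0.0018202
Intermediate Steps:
(u(-684) + O(369))/(s + 228532) = (13 + 369)/(-438400 + 228532) = 382/(-209868) = 382*(-1/209868) = -191/104934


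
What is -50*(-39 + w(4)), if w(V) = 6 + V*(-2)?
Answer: 2050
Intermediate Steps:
w(V) = 6 - 2*V
-50*(-39 + w(4)) = -50*(-39 + (6 - 2*4)) = -50*(-39 + (6 - 8)) = -50*(-39 - 2) = -50*(-41) = 2050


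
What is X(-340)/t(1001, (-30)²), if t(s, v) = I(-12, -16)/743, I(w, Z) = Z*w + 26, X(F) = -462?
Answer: -171633/109 ≈ -1574.6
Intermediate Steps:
I(w, Z) = 26 + Z*w
t(s, v) = 218/743 (t(s, v) = (26 - 16*(-12))/743 = (26 + 192)*(1/743) = 218*(1/743) = 218/743)
X(-340)/t(1001, (-30)²) = -462/218/743 = -462*743/218 = -171633/109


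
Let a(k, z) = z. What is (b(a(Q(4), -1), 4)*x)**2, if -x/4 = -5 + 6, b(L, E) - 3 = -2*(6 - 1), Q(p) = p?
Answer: 784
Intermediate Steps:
b(L, E) = -7 (b(L, E) = 3 - 2*(6 - 1) = 3 - 2*5 = 3 - 10 = -7)
x = -4 (x = -4*(-5 + 6) = -4*1 = -4)
(b(a(Q(4), -1), 4)*x)**2 = (-7*(-4))**2 = 28**2 = 784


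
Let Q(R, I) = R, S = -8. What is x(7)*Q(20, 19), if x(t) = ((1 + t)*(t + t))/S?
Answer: -280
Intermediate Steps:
x(t) = -t*(1 + t)/4 (x(t) = ((1 + t)*(t + t))/(-8) = ((1 + t)*(2*t))*(-⅛) = (2*t*(1 + t))*(-⅛) = -t*(1 + t)/4)
x(7)*Q(20, 19) = -¼*7*(1 + 7)*20 = -¼*7*8*20 = -14*20 = -280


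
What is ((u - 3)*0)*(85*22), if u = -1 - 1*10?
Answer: 0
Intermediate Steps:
u = -11 (u = -1 - 10 = -11)
((u - 3)*0)*(85*22) = ((-11 - 3)*0)*(85*22) = -14*0*1870 = 0*1870 = 0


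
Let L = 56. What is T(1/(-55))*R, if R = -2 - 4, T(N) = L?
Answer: -336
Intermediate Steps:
T(N) = 56
R = -6
T(1/(-55))*R = 56*(-6) = -336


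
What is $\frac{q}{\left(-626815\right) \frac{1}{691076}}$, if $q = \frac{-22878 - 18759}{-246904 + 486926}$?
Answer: $\frac{14387165706}{75224694965} \approx 0.19126$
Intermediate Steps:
$q = - \frac{41637}{240022} \approx -0.17347$
$\frac{q}{\left(-626815\right) \frac{1}{691076}} = - \frac{41637}{240022 \left(- \frac{626815}{691076}\right)} = \left(- \frac{41637}{240022}\right) \left(- \frac{691076}{626815}\right) = \frac{14387165706}{75224694965}$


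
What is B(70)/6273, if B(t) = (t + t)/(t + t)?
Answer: 1/6273 ≈ 0.00015941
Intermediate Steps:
B(t) = 1 (B(t) = (2*t)/((2*t)) = (2*t)*(1/(2*t)) = 1)
B(70)/6273 = 1/6273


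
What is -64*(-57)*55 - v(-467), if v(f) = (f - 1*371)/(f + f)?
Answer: 93698461/467 ≈ 2.0064e+5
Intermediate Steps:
v(f) = (-371 + f)/(2*f) (v(f) = (f - 371)/((2*f)) = (-371 + f)*(1/(2*f)) = (-371 + f)/(2*f))
-64*(-57)*55 - v(-467) = -64*(-57)*55 - (-371 - 467)/(2*(-467)) = 3648*55 - (-1)*(-838)/(2*467) = 200640 - 1*419/467 = 200640 - 419/467 = 93698461/467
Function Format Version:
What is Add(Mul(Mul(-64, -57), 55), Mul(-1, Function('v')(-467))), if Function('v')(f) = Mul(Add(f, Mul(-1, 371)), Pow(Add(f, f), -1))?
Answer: Rational(93698461, 467) ≈ 2.0064e+5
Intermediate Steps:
Function('v')(f) = Mul(Rational(1, 2), Pow(f, -1), Add(-371, f)) (Function('v')(f) = Mul(Add(f, -371), Pow(Mul(2, f), -1)) = Mul(Add(-371, f), Mul(Rational(1, 2), Pow(f, -1))) = Mul(Rational(1, 2), Pow(f, -1), Add(-371, f)))
Add(Mul(Mul(-64, -57), 55), Mul(-1, Function('v')(-467))) = Add(Mul(Mul(-64, -57), 55), Mul(-1, Mul(Rational(1, 2), Pow(-467, -1), Add(-371, -467)))) = Add(Mul(3648, 55), Mul(-1, Mul(Rational(1, 2), Rational(-1, 467), -838))) = Add(200640, Mul(-1, Rational(419, 467))) = Add(200640, Rational(-419, 467)) = Rational(93698461, 467)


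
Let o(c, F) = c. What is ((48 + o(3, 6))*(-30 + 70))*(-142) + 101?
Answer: -289579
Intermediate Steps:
((48 + o(3, 6))*(-30 + 70))*(-142) + 101 = ((48 + 3)*(-30 + 70))*(-142) + 101 = (51*40)*(-142) + 101 = 2040*(-142) + 101 = -289680 + 101 = -289579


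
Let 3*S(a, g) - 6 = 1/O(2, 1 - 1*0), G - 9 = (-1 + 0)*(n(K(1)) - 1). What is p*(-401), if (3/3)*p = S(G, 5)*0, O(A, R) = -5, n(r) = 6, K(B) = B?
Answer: 0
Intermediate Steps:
G = 4 (G = 9 + (-1 + 0)*(6 - 1) = 9 - 1*5 = 9 - 5 = 4)
S(a, g) = 29/15 (S(a, g) = 2 + (1/3)/(-5) = 2 + (1/3)*(-1/5) = 2 - 1/15 = 29/15)
p = 0 (p = (29/15)*0 = 0)
p*(-401) = 0*(-401) = 0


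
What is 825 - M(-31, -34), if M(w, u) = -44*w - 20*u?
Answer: -1219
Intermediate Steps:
825 - M(-31, -34) = 825 - (-44*(-31) - 20*(-34)) = 825 - (1364 + 680) = 825 - 1*2044 = 825 - 2044 = -1219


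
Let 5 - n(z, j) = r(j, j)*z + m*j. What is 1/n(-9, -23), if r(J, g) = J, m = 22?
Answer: 1/304 ≈ 0.0032895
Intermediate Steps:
n(z, j) = 5 - 22*j - j*z (n(z, j) = 5 - (j*z + 22*j) = 5 - (22*j + j*z) = 5 + (-22*j - j*z) = 5 - 22*j - j*z)
1/n(-9, -23) = 1/(5 - 22*(-23) - 1*(-23)*(-9)) = 1/(5 + 506 - 207) = 1/304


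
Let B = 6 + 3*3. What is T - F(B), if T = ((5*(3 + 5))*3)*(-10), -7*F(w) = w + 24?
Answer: -8361/7 ≈ -1194.4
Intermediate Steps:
B = 15 (B = 6 + 9 = 15)
F(w) = -24/7 - w/7 (F(w) = -(w + 24)/7 = -(24 + w)/7 = -24/7 - w/7)
T = -1200 (T = ((5*8)*3)*(-10) = (40*3)*(-10) = 120*(-10) = -1200)
T - F(B) = -1200 - (-24/7 - ⅐*15) = -1200 - (-24/7 - 15/7) = -1200 - 1*(-39/7) = -1200 + 39/7 = -8361/7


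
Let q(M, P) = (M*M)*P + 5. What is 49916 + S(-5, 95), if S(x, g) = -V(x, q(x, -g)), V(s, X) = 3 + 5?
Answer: 49908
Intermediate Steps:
q(M, P) = 5 + P*M² (q(M, P) = M²*P + 5 = P*M² + 5 = 5 + P*M²)
V(s, X) = 8
S(x, g) = -8 (S(x, g) = -1*8 = -8)
49916 + S(-5, 95) = 49916 - 8 = 49908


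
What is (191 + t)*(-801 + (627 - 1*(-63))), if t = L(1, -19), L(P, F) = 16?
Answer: -22977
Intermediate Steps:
t = 16
(191 + t)*(-801 + (627 - 1*(-63))) = (191 + 16)*(-801 + (627 - 1*(-63))) = 207*(-801 + (627 + 63)) = 207*(-801 + 690) = 207*(-111) = -22977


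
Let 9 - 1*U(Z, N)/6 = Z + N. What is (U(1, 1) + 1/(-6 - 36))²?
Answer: 3108169/1764 ≈ 1762.0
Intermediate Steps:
U(Z, N) = 54 - 6*N - 6*Z (U(Z, N) = 54 - 6*(Z + N) = 54 - 6*(N + Z) = 54 + (-6*N - 6*Z) = 54 - 6*N - 6*Z)
(U(1, 1) + 1/(-6 - 36))² = ((54 - 6*1 - 6*1) + 1/(-6 - 36))² = ((54 - 6 - 6) + 1/(-42))² = (42 - 1/42)² = (1763/42)² = 3108169/1764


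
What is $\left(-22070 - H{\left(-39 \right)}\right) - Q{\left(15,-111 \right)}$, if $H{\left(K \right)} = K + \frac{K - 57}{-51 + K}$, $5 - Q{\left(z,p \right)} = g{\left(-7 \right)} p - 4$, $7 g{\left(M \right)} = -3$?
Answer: $- \frac{2309317}{105} \approx -21994.0$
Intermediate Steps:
$g{\left(M \right)} = - \frac{3}{7}$ ($g{\left(M \right)} = \frac{1}{7} \left(-3\right) = - \frac{3}{7}$)
$Q{\left(z,p \right)} = 9 + \frac{3 p}{7}$ ($Q{\left(z,p \right)} = 5 - \left(- \frac{3 p}{7} - 4\right) = 5 - \left(-4 - \frac{3 p}{7}\right) = 5 + \left(4 + \frac{3 p}{7}\right) = 9 + \frac{3 p}{7}$)
$H{\left(K \right)} = K + \frac{-57 + K}{-51 + K}$ ($H{\left(K \right)} = K + \frac{K - 57}{-51 + K} = K + \frac{-57 + K}{-51 + K}$)
$\left(-22070 - H{\left(-39 \right)}\right) - Q{\left(15,-111 \right)} = \left(-22070 - \frac{-57 + \left(-39\right)^{2} - -1950}{-51 - 39}\right) - \left(9 + \frac{3}{7} \left(-111\right)\right) = \left(-22070 - \frac{-57 + 1521 + 1950}{-90}\right) - \left(9 - \frac{333}{7}\right) = \left(-22070 - \left(- \frac{1}{90}\right) 3414\right) - - \frac{270}{7} = \left(-22070 - - \frac{569}{15}\right) + \frac{270}{7} = \left(-22070 + \frac{569}{15}\right) + \frac{270}{7} = - \frac{330481}{15} + \frac{270}{7} = - \frac{2309317}{105}$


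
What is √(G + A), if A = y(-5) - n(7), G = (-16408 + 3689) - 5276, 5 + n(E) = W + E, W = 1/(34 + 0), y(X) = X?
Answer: I*√20810346/34 ≈ 134.17*I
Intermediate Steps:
W = 1/34 ≈ 0.029412
n(E) = -169/34 + E (n(E) = -5 + (1/34 + E) = -169/34 + E)
G = -17995 (G = -12719 - 5276 = -17995)
A = -239/34 (A = -5 - (-169/34 + 7) = -5 - 1*69/34 = -5 - 69/34 = -239/34 ≈ -7.0294)
√(G + A) = √(-17995 - 239/34) = √(-612069/34) = I*√20810346/34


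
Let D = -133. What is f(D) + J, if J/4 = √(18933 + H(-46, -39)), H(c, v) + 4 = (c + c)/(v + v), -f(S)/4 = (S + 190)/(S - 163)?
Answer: 57/74 + 4*√28792803/39 ≈ 551.12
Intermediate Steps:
f(S) = -4*(190 + S)/(-163 + S) (f(S) = -4*(S + 190)/(S - 163) = -4*(190 + S)/(-163 + S))
H(c, v) = -4 + c/v (H(c, v) = -4 + (c + c)/(v + v) = -4 + (2*c)/((2*v)) = -4 + (2*c)*(1/(2*v)) = -4 + c/v)
J = 4*√28792803/39 (J = 4*√(18933 + (-4 - 46/(-39))) = 4*√(18933 + (-4 - 46*(-1/39))) = 4*√(18933 + (-4 + 46/39)) = 4*√(18933 - 110/39) = 4*√(738277/39) = 4*(√28792803/39) = 4*√28792803/39 ≈ 550.35)
f(D) + J = 4*(-190 - 1*(-133))/(-163 - 133) + 4*√28792803/39 = 4*(-190 + 133)/(-296) + 4*√28792803/39 = 4*(-1/296)*(-57) + 4*√28792803/39 = 57/74 + 4*√28792803/39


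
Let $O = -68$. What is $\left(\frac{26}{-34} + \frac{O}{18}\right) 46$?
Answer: $- \frac{31970}{153} \approx -208.95$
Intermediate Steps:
$\left(\frac{26}{-34} + \frac{O}{18}\right) 46 = \left(\frac{26}{-34} - \frac{68}{18}\right) 46 = \left(26 \left(- \frac{1}{34}\right) - \frac{34}{9}\right) 46 = \left(- \frac{13}{17} - \frac{34}{9}\right) 46 = \left(- \frac{695}{153}\right) 46 = - \frac{31970}{153}$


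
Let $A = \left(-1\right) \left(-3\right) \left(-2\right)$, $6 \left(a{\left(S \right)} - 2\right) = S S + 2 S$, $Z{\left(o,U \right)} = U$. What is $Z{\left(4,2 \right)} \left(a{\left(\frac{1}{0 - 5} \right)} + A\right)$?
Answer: $- \frac{203}{25} \approx -8.12$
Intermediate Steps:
$a{\left(S \right)} = 2 + \frac{S}{3} + \frac{S^{2}}{6}$ ($a{\left(S \right)} = 2 + \frac{S S + 2 S}{6} = 2 + \frac{S^{2} + 2 S}{6} = 2 + \left(\frac{S}{3} + \frac{S^{2}}{6}\right) = 2 + \frac{S}{3} + \frac{S^{2}}{6}$)
$A = -6$ ($A = 3 \left(-2\right) = -6$)
$Z{\left(4,2 \right)} \left(a{\left(\frac{1}{0 - 5} \right)} + A\right) = 2 \left(\left(2 + \frac{1}{3 \left(0 - 5\right)} + \frac{\left(\frac{1}{0 - 5}\right)^{2}}{6}\right) - 6\right) = 2 \left(\left(2 + \frac{1}{3 \left(-5\right)} + \frac{\left(\frac{1}{-5}\right)^{2}}{6}\right) - 6\right) = 2 \left(\left(2 + \frac{1}{3} \left(- \frac{1}{5}\right) + \frac{\left(- \frac{1}{5}\right)^{2}}{6}\right) - 6\right) = 2 \left(\left(2 - \frac{1}{15} + \frac{1}{6} \cdot \frac{1}{25}\right) - 6\right) = 2 \left(\left(2 - \frac{1}{15} + \frac{1}{150}\right) - 6\right) = 2 \left(\frac{97}{50} - 6\right) = 2 \left(- \frac{203}{50}\right) = - \frac{203}{25}$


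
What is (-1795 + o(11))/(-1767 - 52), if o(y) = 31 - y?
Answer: 1775/1819 ≈ 0.97581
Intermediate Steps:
(-1795 + o(11))/(-1767 - 52) = (-1795 + (31 - 1*11))/(-1767 - 52) = (-1795 + (31 - 11))/(-1819) = (-1795 + 20)*(-1/1819) = -1775*(-1/1819) = 1775/1819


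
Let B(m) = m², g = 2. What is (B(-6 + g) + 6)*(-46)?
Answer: -1012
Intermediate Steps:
(B(-6 + g) + 6)*(-46) = ((-6 + 2)² + 6)*(-46) = ((-4)² + 6)*(-46) = (16 + 6)*(-46) = 22*(-46) = -1012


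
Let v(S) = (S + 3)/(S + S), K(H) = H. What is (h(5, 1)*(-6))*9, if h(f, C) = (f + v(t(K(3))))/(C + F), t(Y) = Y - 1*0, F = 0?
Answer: -324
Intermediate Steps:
t(Y) = Y (t(Y) = Y + 0 = Y)
v(S) = (3 + S)/(2*S) (v(S) = (3 + S)/((2*S)) = (3 + S)*(1/(2*S)) = (3 + S)/(2*S))
h(f, C) = (1 + f)/C (h(f, C) = (f + (½)*(3 + 3)/3)/(C + 0) = (f + (½)*(⅓)*6)/C = (f + 1)/C = (1 + f)/C)
(h(5, 1)*(-6))*9 = (((1 + 5)/1)*(-6))*9 = ((1*6)*(-6))*9 = (6*(-6))*9 = -36*9 = -324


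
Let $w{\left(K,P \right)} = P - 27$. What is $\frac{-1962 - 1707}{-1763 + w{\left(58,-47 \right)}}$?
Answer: $\frac{3669}{1837} \approx 1.9973$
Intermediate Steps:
$w{\left(K,P \right)} = -27 + P$ ($w{\left(K,P \right)} = P - 27 = -27 + P$)
$\frac{-1962 - 1707}{-1763 + w{\left(58,-47 \right)}} = \frac{-1962 - 1707}{-1763 - 74} = - \frac{3669}{-1763 - 74} = - \frac{3669}{-1837} = \left(-3669\right) \left(- \frac{1}{1837}\right) = \frac{3669}{1837}$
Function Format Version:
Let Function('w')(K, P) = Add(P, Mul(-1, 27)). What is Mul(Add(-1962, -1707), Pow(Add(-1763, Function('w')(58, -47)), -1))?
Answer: Rational(3669, 1837) ≈ 1.9973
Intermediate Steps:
Function('w')(K, P) = Add(-27, P) (Function('w')(K, P) = Add(P, -27) = Add(-27, P))
Mul(Add(-1962, -1707), Pow(Add(-1763, Function('w')(58, -47)), -1)) = Mul(Add(-1962, -1707), Pow(Add(-1763, Add(-27, -47)), -1)) = Mul(-3669, Pow(Add(-1763, -74), -1)) = Mul(-3669, Pow(-1837, -1)) = Mul(-3669, Rational(-1, 1837)) = Rational(3669, 1837)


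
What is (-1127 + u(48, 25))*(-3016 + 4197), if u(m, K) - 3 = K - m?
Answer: -1354607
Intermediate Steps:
u(m, K) = 3 + K - m (u(m, K) = 3 + (K - m) = 3 + K - m)
(-1127 + u(48, 25))*(-3016 + 4197) = (-1127 + (3 + 25 - 1*48))*(-3016 + 4197) = (-1127 + (3 + 25 - 48))*1181 = (-1127 - 20)*1181 = -1147*1181 = -1354607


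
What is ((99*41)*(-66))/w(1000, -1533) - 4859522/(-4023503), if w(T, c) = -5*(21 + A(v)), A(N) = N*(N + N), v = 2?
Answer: 1078576943372/583407935 ≈ 1848.8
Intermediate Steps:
A(N) = 2*N² (A(N) = N*(2*N) = 2*N²)
w(T, c) = -145 (w(T, c) = -5*(21 + 2*2²) = -5*(21 + 2*4) = -5*(21 + 8) = -5*29 = -145)
((99*41)*(-66))/w(1000, -1533) - 4859522/(-4023503) = ((99*41)*(-66))/(-145) - 4859522/(-4023503) = (4059*(-66))*(-1/145) - 4859522*(-1/4023503) = -267894*(-1/145) + 4859522/4023503 = 267894/145 + 4859522/4023503 = 1078576943372/583407935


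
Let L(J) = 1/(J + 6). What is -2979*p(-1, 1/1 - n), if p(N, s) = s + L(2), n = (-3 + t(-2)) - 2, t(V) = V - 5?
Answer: -312795/8 ≈ -39099.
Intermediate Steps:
t(V) = -5 + V
n = -12 (n = (-3 + (-5 - 2)) - 2 = (-3 - 7) - 2 = -10 - 2 = -12)
L(J) = 1/(6 + J)
p(N, s) = 1/8 + s (p(N, s) = s + 1/(6 + 2) = s + 1/8 = 1/8 + s)
-2979*p(-1, 1/1 - n) = -2979*(1/8 + (1/1 - 1*(-12))) = -2979*(1/8 + (1 + 12)) = -2979*(1/8 + 13) = -2979*105/8 = -312795/8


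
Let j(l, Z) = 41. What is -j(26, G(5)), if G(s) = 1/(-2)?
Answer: -41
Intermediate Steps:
G(s) = -½
-j(26, G(5)) = -1*41 = -41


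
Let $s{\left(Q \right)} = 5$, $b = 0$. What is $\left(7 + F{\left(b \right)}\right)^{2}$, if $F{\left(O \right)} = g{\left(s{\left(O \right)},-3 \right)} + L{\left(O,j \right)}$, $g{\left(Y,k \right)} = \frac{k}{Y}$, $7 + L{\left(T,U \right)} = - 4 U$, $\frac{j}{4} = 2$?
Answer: $\frac{26569}{25} \approx 1062.8$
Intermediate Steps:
$j = 8$ ($j = 4 \cdot 2 = 8$)
$L{\left(T,U \right)} = -7 - 4 U$
$F{\left(O \right)} = - \frac{198}{5}$ ($F{\left(O \right)} = - \frac{3}{5} - 39 = - \frac{198}{5}$)
$\left(7 + F{\left(b \right)}\right)^{2} = \left(7 - \frac{198}{5}\right)^{2} = \left(- \frac{163}{5}\right)^{2} = \frac{26569}{25}$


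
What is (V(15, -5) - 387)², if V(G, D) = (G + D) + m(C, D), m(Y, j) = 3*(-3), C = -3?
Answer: 148996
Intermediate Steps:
m(Y, j) = -9
V(G, D) = -9 + D + G (V(G, D) = (G + D) - 9 = (D + G) - 9 = -9 + D + G)
(V(15, -5) - 387)² = ((-9 - 5 + 15) - 387)² = (1 - 387)² = (-386)² = 148996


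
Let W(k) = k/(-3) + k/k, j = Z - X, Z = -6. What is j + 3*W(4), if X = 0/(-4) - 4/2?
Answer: -5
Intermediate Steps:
X = -2 (X = 0*(-¼) - 4*½ = 0 - 2 = -2)
j = -4 (j = -6 - 1*(-2) = -6 + 2 = -4)
W(k) = 1 - k/3 (W(k) = k*(-⅓) + 1 = -k/3 + 1 = 1 - k/3)
j + 3*W(4) = -4 + 3*(1 - ⅓*4) = -4 + 3*(1 - 4/3) = -4 + 3*(-⅓) = -4 - 1 = -5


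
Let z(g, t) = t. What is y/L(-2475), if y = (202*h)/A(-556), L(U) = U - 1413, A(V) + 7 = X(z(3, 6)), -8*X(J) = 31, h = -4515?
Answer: -152005/7047 ≈ -21.570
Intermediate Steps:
X(J) = -31/8 (X(J) = -⅛*31 = -31/8)
A(V) = -87/8 (A(V) = -7 - 31/8 = -87/8)
L(U) = -1413 + U
y = 2432080/29 (y = (202*(-4515))/(-87/8) = -912030*(-8/87) = 2432080/29 ≈ 83865.)
y/L(-2475) = 2432080/(29*(-1413 - 2475)) = (2432080/29)/(-3888) = (2432080/29)*(-1/3888) = -152005/7047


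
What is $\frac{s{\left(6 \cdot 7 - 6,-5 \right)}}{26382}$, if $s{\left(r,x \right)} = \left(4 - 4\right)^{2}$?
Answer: $0$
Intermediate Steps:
$s{\left(r,x \right)} = 0$ ($s{\left(r,x \right)} = 0^{2} = 0$)
$\frac{s{\left(6 \cdot 7 - 6,-5 \right)}}{26382} = \frac{0}{26382} = 0 \cdot \frac{1}{26382} = 0$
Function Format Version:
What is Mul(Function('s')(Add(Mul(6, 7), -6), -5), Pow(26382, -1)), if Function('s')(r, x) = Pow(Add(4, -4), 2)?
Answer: 0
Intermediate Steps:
Function('s')(r, x) = 0 (Function('s')(r, x) = Pow(0, 2) = 0)
Mul(Function('s')(Add(Mul(6, 7), -6), -5), Pow(26382, -1)) = Mul(0, Pow(26382, -1)) = Mul(0, Rational(1, 26382)) = 0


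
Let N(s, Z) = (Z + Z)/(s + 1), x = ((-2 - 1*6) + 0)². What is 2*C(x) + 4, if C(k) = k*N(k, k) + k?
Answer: 24964/65 ≈ 384.06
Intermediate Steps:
x = 64 (x = ((-2 - 6) + 0)² = (-8 + 0)² = (-8)² = 64)
N(s, Z) = 2*Z/(1 + s) (N(s, Z) = (2*Z)/(1 + s) = 2*Z/(1 + s))
C(k) = k + 2*k²/(1 + k) (C(k) = k*(2*k/(1 + k)) + k = 2*k²/(1 + k) + k = k + 2*k²/(1 + k))
2*C(x) + 4 = 2*(64*(1 + 3*64)/(1 + 64)) + 4 = 2*(64*(1 + 192)/65) + 4 = 2*(64*(1/65)*193) + 4 = 2*(12352/65) + 4 = 24704/65 + 4 = 24964/65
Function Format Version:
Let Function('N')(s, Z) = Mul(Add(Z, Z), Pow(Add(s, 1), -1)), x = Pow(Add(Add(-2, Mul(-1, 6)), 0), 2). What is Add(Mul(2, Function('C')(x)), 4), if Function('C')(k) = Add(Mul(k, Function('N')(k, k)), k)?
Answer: Rational(24964, 65) ≈ 384.06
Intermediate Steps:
x = 64 (x = Pow(Add(Add(-2, -6), 0), 2) = Pow(Add(-8, 0), 2) = Pow(-8, 2) = 64)
Function('N')(s, Z) = Mul(2, Z, Pow(Add(1, s), -1)) (Function('N')(s, Z) = Mul(Mul(2, Z), Pow(Add(1, s), -1)) = Mul(2, Z, Pow(Add(1, s), -1)))
Function('C')(k) = Add(k, Mul(2, Pow(k, 2), Pow(Add(1, k), -1))) (Function('C')(k) = Add(Mul(k, Mul(2, k, Pow(Add(1, k), -1))), k) = Add(Mul(2, Pow(k, 2), Pow(Add(1, k), -1)), k) = Add(k, Mul(2, Pow(k, 2), Pow(Add(1, k), -1))))
Add(Mul(2, Function('C')(x)), 4) = Add(Mul(2, Mul(64, Pow(Add(1, 64), -1), Add(1, Mul(3, 64)))), 4) = Add(Mul(2, Mul(64, Pow(65, -1), Add(1, 192))), 4) = Add(Mul(2, Mul(64, Rational(1, 65), 193)), 4) = Add(Mul(2, Rational(12352, 65)), 4) = Add(Rational(24704, 65), 4) = Rational(24964, 65)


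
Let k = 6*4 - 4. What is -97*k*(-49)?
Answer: 95060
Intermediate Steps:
k = 20 (k = 24 - 4 = 20)
-97*k*(-49) = -97*20*(-49) = -1940*(-49) = 95060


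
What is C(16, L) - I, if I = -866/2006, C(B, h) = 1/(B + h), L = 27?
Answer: 19622/43129 ≈ 0.45496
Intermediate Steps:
I = -433/1003 (I = -866*1/2006 = -433/1003 ≈ -0.43170)
C(16, L) - I = 1/(16 + 27) - 1*(-433/1003) = 1/43 + 433/1003 = 19622/43129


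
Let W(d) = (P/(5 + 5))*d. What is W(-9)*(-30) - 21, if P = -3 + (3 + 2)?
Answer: 33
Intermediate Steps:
P = 2 (P = -3 + 5 = 2)
W(d) = d/5 (W(d) = (2/(5 + 5))*d = (2/10)*d = (2*(1/10))*d = d/5)
W(-9)*(-30) - 21 = ((1/5)*(-9))*(-30) - 21 = -9/5*(-30) - 21 = 54 - 21 = 33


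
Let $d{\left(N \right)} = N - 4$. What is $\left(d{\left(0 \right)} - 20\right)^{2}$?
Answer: $576$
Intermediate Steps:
$d{\left(N \right)} = -4 + N$
$\left(d{\left(0 \right)} - 20\right)^{2} = \left(\left(-4 + 0\right) - 20\right)^{2} = \left(-4 - 20\right)^{2} = \left(-24\right)^{2} = 576$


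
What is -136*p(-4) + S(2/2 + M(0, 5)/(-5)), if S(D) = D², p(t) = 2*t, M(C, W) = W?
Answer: 1088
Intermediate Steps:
-136*p(-4) + S(2/2 + M(0, 5)/(-5)) = -272*(-4) + (2/2 + 5/(-5))² = -136*(-8) + (2*(½) + 5*(-⅕))² = 1088 + (1 - 1)² = 1088 + 0² = 1088 + 0 = 1088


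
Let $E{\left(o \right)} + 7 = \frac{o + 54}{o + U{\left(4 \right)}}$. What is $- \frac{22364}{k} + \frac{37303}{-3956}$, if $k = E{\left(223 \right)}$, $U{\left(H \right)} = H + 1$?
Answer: $\frac{20122409695}{5217964} \approx 3856.4$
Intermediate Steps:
$U{\left(H \right)} = 1 + H$
$E{\left(o \right)} = -7 + \frac{54 + o}{5 + o}$ ($E{\left(o \right)} = -7 + \frac{o + 54}{o + \left(1 + 4\right)} = -7 + \frac{54 + o}{o + 5} = -7 + \frac{54 + o}{5 + o}$)
$k = - \frac{1319}{228}$ ($k = \frac{19 - 1338}{5 + 223} = \frac{19 - 1338}{228} = \frac{1}{228} \left(-1319\right) = - \frac{1319}{228} \approx -5.7851$)
$- \frac{22364}{k} + \frac{37303}{-3956} = - \frac{22364}{- \frac{1319}{228}} + \frac{37303}{-3956} = \left(-22364\right) \left(- \frac{228}{1319}\right) + 37303 \left(- \frac{1}{3956}\right) = \frac{5098992}{1319} - \frac{37303}{3956} = \frac{20122409695}{5217964}$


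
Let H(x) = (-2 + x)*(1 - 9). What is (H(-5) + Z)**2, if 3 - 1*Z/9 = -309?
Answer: 8202496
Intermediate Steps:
H(x) = 16 - 8*x (H(x) = (-2 + x)*(-8) = 16 - 8*x)
Z = 2808 (Z = 27 - 9*(-309) = 27 + 2781 = 2808)
(H(-5) + Z)**2 = ((16 - 8*(-5)) + 2808)**2 = ((16 + 40) + 2808)**2 = (56 + 2808)**2 = 2864**2 = 8202496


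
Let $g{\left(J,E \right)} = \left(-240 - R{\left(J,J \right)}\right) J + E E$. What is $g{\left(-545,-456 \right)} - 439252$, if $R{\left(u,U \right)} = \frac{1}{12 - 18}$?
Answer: $- \frac{603641}{6} \approx -1.0061 \cdot 10^{5}$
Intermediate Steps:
$R{\left(u,U \right)} = - \frac{1}{6}$ ($R{\left(u,U \right)} = \frac{1}{-6} = - \frac{1}{6}$)
$g{\left(J,E \right)} = E^{2} - \frac{1439 J}{6}$ ($g{\left(J,E \right)} = \left(-240 - - \frac{1}{6}\right) J + E E = \left(-240 + \frac{1}{6}\right) J + E^{2} = - \frac{1439 J}{6} + E^{2} = E^{2} - \frac{1439 J}{6}$)
$g{\left(-545,-456 \right)} - 439252 = \left(\left(-456\right)^{2} - - \frac{784255}{6}\right) - 439252 = \left(207936 + \frac{784255}{6}\right) - 439252 = \frac{2031871}{6} - 439252 = - \frac{603641}{6}$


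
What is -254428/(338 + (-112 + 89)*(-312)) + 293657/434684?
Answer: -54194621027/1633107788 ≈ -33.185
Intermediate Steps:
-254428/(338 + (-112 + 89)*(-312)) + 293657/434684 = -254428/(338 - 23*(-312)) + 293657*(1/434684) = -254428/(338 + 7176) + 293657/434684 = -254428/7514 + 293657/434684 = -254428*1/7514 + 293657/434684 = -127214/3757 + 293657/434684 = -54194621027/1633107788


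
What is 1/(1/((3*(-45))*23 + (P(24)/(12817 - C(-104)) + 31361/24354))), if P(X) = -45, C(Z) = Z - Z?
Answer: -88073640353/28376838 ≈ -3103.7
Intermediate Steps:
C(Z) = 0
1/(1/((3*(-45))*23 + (P(24)/(12817 - C(-104)) + 31361/24354))) = 1/(1/((3*(-45))*23 + (-45/(12817 - 1*0) + 31361/24354))) = 1/(1/(-135*23 + (-45/(12817 + 0) + 31361*(1/24354)))) = 1/(1/(-3105 + (-45/12817 + 2851/2214))) = 1/(1/(-3105 + 36441637/28376838)) = 1/(1/(-88073640353/28376838)) = 1/(-28376838/88073640353) = -88073640353/28376838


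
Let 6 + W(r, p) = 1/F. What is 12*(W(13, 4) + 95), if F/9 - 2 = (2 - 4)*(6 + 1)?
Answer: 9611/9 ≈ 1067.9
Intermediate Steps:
F = -108 (F = 18 + 9*((2 - 4)*(6 + 1)) = 18 + 9*(-2*7) = 18 + 9*(-14) = 18 - 126 = -108)
W(r, p) = -649/108 (W(r, p) = -6 + 1/(-108) = -6 - 1/108 = -649/108)
12*(W(13, 4) + 95) = 12*(-649/108 + 95) = 12*(9611/108) = 9611/9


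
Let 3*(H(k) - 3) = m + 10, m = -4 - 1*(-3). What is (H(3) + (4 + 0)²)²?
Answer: 484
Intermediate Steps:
m = -1 (m = -4 + 3 = -1)
H(k) = 6 (H(k) = 3 + (-1 + 10)/3 = 3 + (⅓)*9 = 3 + 3 = 6)
(H(3) + (4 + 0)²)² = (6 + (4 + 0)²)² = (6 + 4²)² = (6 + 16)² = 22² = 484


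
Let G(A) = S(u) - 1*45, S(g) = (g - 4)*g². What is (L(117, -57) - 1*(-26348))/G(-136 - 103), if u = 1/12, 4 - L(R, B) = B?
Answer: -45634752/77807 ≈ -586.51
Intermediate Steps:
L(R, B) = 4 - B
u = 1/12 ≈ 0.083333
S(g) = g²*(-4 + g) (S(g) = (-4 + g)*g² = g²*(-4 + g))
G(A) = -77807/1728 (G(A) = (1/12)²*(-4 + 1/12) - 1*45 = (1/144)*(-47/12) - 45 = -47/1728 - 45 = -77807/1728)
(L(117, -57) - 1*(-26348))/G(-136 - 103) = ((4 - 1*(-57)) - 1*(-26348))/(-77807/1728) = ((4 + 57) + 26348)*(-1728/77807) = (61 + 26348)*(-1728/77807) = 26409*(-1728/77807) = -45634752/77807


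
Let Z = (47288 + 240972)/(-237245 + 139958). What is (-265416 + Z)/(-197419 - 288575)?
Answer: 12910907326/23640449139 ≈ 0.54614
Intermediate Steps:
Z = -288260/97287 (Z = 288260/(-97287) = 288260*(-1/97287) = -288260/97287 ≈ -2.9630)
(-265416 + Z)/(-197419 - 288575) = (-265416 - 288260/97287)/(-197419 - 288575) = -25821814652/97287/(-485994) = -25821814652/97287*(-1/485994) = 12910907326/23640449139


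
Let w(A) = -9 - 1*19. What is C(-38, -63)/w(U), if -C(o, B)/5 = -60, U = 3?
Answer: -75/7 ≈ -10.714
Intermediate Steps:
w(A) = -28 (w(A) = -9 - 19 = -28)
C(o, B) = 300 (C(o, B) = -5*(-60) = 300)
C(-38, -63)/w(U) = 300/(-28) = 300*(-1/28) = -75/7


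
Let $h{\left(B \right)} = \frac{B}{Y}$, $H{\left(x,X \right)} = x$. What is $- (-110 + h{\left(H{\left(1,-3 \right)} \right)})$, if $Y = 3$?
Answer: $\frac{329}{3} \approx 109.67$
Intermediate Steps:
$h{\left(B \right)} = \frac{B}{3}$
$- (-110 + h{\left(H{\left(1,-3 \right)} \right)}) = - (-110 + \frac{1}{3} \cdot 1) = - (-110 + \frac{1}{3}) = \left(-1\right) \left(- \frac{329}{3}\right) = \frac{329}{3}$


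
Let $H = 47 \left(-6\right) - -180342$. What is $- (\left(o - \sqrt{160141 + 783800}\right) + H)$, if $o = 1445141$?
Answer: $-1625201 + \sqrt{943941} \approx -1.6242 \cdot 10^{6}$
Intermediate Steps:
$H = 180060$ ($H = -282 + 180342 = 180060$)
$- (\left(o - \sqrt{160141 + 783800}\right) + H) = - (\left(1445141 - \sqrt{160141 + 783800}\right) + 180060) = - (\left(1445141 - \sqrt{943941}\right) + 180060) = - (1625201 - \sqrt{943941}) = -1625201 + \sqrt{943941}$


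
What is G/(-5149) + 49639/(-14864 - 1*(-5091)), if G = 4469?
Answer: -299266748/50321177 ≈ -5.9471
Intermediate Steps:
G/(-5149) + 49639/(-14864 - 1*(-5091)) = 4469/(-5149) + 49639/(-14864 - 1*(-5091)) = 4469*(-1/5149) + 49639/(-14864 + 5091) = -4469/5149 + 49639/(-9773) = -4469/5149 + 49639*(-1/9773) = -4469/5149 - 49639/9773 = -299266748/50321177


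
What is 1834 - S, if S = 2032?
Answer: -198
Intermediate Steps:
1834 - S = 1834 - 1*2032 = 1834 - 2032 = -198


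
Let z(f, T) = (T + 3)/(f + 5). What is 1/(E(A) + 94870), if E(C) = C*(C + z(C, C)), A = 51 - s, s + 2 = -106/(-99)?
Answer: 27619218/2696098475839 ≈ 1.0244e-5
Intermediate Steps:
z(f, T) = (3 + T)/(5 + f)
s = -92/99 (s = -2 - 106/(-99) = -2 - 106*(-1/99) = -2 + 106/99 = -92/99 ≈ -0.92929)
A = 5141/99 (A = 51 - 1*(-92/99) = 51 + 92/99 = 5141/99 ≈ 51.929)
E(C) = C*(C + (3 + C)/(5 + C))
1/(E(A) + 94870) = 1/(5141*(3 + 5141/99 + 5141*(5 + 5141/99)/99)/(99*(5 + 5141/99)) + 94870) = 1/(5141*(3 + 5141/99 + (5141/99)*(5636/99))/(99*(5636/99)) + 94870) = 1/((5141/99)*(99/5636)*(3 + 5141/99 + 28974676/9801) + 94870) = 1/((5141/99)*(99/5636)*(29513038/9801) + 94870) = 1/(75863264179/27619218 + 94870) = 1/(2696098475839/27619218) = 27619218/2696098475839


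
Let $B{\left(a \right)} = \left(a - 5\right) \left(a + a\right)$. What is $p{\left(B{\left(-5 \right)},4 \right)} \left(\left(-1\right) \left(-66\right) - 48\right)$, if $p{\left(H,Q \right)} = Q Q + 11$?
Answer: $486$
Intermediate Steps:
$B{\left(a \right)} = 2 a \left(-5 + a\right)$ ($B{\left(a \right)} = \left(-5 + a\right) 2 a = 2 a \left(-5 + a\right)$)
$p{\left(H,Q \right)} = 11 + Q^{2}$ ($p{\left(H,Q \right)} = Q^{2} + 11 = 11 + Q^{2}$)
$p{\left(B{\left(-5 \right)},4 \right)} \left(\left(-1\right) \left(-66\right) - 48\right) = \left(11 + 4^{2}\right) \left(\left(-1\right) \left(-66\right) - 48\right) = \left(11 + 16\right) \left(66 - 48\right) = 27 \cdot 18 = 486$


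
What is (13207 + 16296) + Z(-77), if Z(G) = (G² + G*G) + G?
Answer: 41284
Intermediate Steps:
Z(G) = G + 2*G² (Z(G) = (G² + G²) + G = 2*G² + G = G + 2*G²)
(13207 + 16296) + Z(-77) = (13207 + 16296) - 77*(1 + 2*(-77)) = 29503 - 77*(1 - 154) = 29503 - 77*(-153) = 29503 + 11781 = 41284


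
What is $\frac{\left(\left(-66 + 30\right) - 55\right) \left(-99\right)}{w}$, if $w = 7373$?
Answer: $\frac{9009}{7373} \approx 1.2219$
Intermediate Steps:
$\frac{\left(\left(-66 + 30\right) - 55\right) \left(-99\right)}{w} = \frac{\left(\left(-66 + 30\right) - 55\right) \left(-99\right)}{7373} = \left(-36 - 55\right) \left(-99\right) \frac{1}{7373} = \left(-91\right) \left(-99\right) \frac{1}{7373} = 9009 \cdot \frac{1}{7373} = \frac{9009}{7373}$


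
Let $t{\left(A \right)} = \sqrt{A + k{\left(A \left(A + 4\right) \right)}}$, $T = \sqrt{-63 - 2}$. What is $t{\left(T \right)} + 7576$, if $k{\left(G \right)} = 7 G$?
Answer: $7576 + \sqrt[4]{65} \sqrt{- 7 \sqrt{65} + 29 i} \approx 7581.3 + 21.984 i$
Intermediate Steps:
$T = i \sqrt{65}$ ($T = \sqrt{-65} = i \sqrt{65} \approx 8.0623 i$)
$t{\left(A \right)} = \sqrt{A + 7 A \left(4 + A\right)}$ ($t{\left(A \right)} = \sqrt{A + 7 A \left(A + 4\right)} = \sqrt{A + 7 A \left(4 + A\right)}$)
$t{\left(T \right)} + 7576 = \sqrt{i \sqrt{65} \left(29 + 7 i \sqrt{65}\right)} + 7576 = \sqrt[4]{65} \sqrt{i \left(29 + 7 i \sqrt{65}\right)} + 7576 = 7576 + \sqrt[4]{65} \sqrt{i \left(29 + 7 i \sqrt{65}\right)}$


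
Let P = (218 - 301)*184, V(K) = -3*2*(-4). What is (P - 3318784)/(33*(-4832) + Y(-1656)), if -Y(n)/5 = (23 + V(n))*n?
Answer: -138919/9571 ≈ -14.515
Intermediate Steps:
V(K) = 24 (V(K) = -6*(-4) = 24)
P = -15272 (P = -83*184 = -15272)
Y(n) = -235*n (Y(n) = -5*(23 + 24)*n = -235*n)
(P - 3318784)/(33*(-4832) + Y(-1656)) = (-15272 - 3318784)/(33*(-4832) - 235*(-1656)) = -3334056/(-159456 + 389160) = -3334056/229704 = -3334056*1/229704 = -138919/9571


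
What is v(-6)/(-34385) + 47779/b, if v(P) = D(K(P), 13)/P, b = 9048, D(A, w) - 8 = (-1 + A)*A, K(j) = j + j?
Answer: 42131493/7977320 ≈ 5.2814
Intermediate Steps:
K(j) = 2*j
D(A, w) = 8 + A*(-1 + A) (D(A, w) = 8 + (-1 + A)*A = 8 + A*(-1 + A))
v(P) = (8 - 2*P + 4*P²)/P (v(P) = (8 + (2*P)² - 2*P)/P = (8 + 4*P² - 2*P)/P = (8 - 2*P + 4*P²)/P)
v(-6)/(-34385) + 47779/b = (-2 + 4*(-6) + 8/(-6))/(-34385) + 47779/9048 = (-2 - 24 + 8*(-⅙))*(-1/34385) + 47779*(1/9048) = (-2 - 24 - 4/3)*(-1/34385) + 47779/9048 = -82/3*(-1/34385) + 47779/9048 = 82/103155 + 47779/9048 = 42131493/7977320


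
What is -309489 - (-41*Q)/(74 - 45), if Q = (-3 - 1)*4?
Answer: -8975837/29 ≈ -3.0951e+5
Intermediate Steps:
Q = -16 (Q = -4*4 = -16)
-309489 - (-41*Q)/(74 - 45) = -309489 - (-41*(-16))/(74 - 45) = -309489 - 656/29 = -8975837/29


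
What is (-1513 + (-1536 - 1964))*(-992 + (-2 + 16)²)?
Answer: 3990348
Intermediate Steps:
(-1513 + (-1536 - 1964))*(-992 + (-2 + 16)²) = (-1513 - 3500)*(-992 + 14²) = -5013*(-992 + 196) = -5013*(-796) = 3990348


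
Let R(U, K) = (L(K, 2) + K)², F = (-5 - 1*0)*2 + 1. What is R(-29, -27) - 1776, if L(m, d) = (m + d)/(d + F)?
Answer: -60128/49 ≈ -1227.1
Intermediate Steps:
F = -9 (F = (-5 + 0)*2 + 1 = -5*2 + 1 = -10 + 1 = -9)
L(m, d) = (d + m)/(-9 + d) (L(m, d) = (m + d)/(d - 9) = (d + m)/(-9 + d))
R(U, K) = (-2/7 + 6*K/7)² (R(U, K) = ((2 + K)/(-9 + 2) + K)² = ((2 + K)/(-7) + K)² = (-(2 + K)/7 + K)² = ((-2/7 - K/7) + K)² = (-2/7 + 6*K/7)²)
R(-29, -27) - 1776 = 4*(-1 + 3*(-27))²/49 - 1776 = 4*(-1 - 81)²/49 - 1776 = (4/49)*(-82)² - 1776 = (4/49)*6724 - 1776 = 26896/49 - 1776 = -60128/49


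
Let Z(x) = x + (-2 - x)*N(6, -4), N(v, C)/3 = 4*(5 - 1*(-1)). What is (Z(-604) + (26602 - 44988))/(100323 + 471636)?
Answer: 2706/63551 ≈ 0.042580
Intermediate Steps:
N(v, C) = 72 (N(v, C) = 3*(4*(5 - 1*(-1))) = 3*(4*(5 + 1)) = 3*(4*6) = 3*24 = 72)
Z(x) = -144 - 71*x (Z(x) = x + (-2 - x)*72 = x + (-144 - 72*x) = -144 - 71*x)
(Z(-604) + (26602 - 44988))/(100323 + 471636) = ((-144 - 71*(-604)) + (26602 - 44988))/(100323 + 471636) = ((-144 + 42884) - 18386)/571959 = (42740 - 18386)*(1/571959) = 24354*(1/571959) = 2706/63551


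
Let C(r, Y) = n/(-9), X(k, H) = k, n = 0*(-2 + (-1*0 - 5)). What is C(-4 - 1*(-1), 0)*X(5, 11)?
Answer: 0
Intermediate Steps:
n = 0 (n = 0*(-2 + (0 - 5)) = 0*(-2 - 5) = 0*(-7) = 0)
C(r, Y) = 0 (C(r, Y) = 0/(-9) = 0*(-⅑) = 0)
C(-4 - 1*(-1), 0)*X(5, 11) = 0*5 = 0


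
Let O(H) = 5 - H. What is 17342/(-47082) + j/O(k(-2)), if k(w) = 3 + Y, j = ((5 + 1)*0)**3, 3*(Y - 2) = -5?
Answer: -8671/23541 ≈ -0.36834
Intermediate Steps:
Y = 1/3 (Y = 2 + (1/3)*(-5) = 2 - 5/3 = 1/3 ≈ 0.33333)
j = 0 (j = (6*0)**3 = 0**3 = 0)
k(w) = 10/3 (k(w) = 3 + 1/3 = 10/3)
17342/(-47082) + j/O(k(-2)) = 17342/(-47082) + 0/(5 - 1*10/3) = 17342*(-1/47082) + 0/(5 - 10/3) = -8671/23541 + 0/(5/3) = -8671/23541 + 0*(3/5) = -8671/23541 + 0 = -8671/23541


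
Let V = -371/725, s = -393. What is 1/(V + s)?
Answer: -725/285296 ≈ -0.0025412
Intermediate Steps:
V = -371/725 (V = -371*1/725 = -371/725 ≈ -0.51172)
1/(V + s) = 1/(-371/725 - 393) = 1/(-285296/725) = -725/285296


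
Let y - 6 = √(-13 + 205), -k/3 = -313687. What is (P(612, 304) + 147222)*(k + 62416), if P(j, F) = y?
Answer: 147739911756 + 8027816*√3 ≈ 1.4775e+11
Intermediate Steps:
k = 941061 (k = -3*(-313687) = 941061)
y = 6 + 8*√3 (y = 6 + √(-13 + 205) = 6 + √192 = 6 + 8*√3 ≈ 19.856)
P(j, F) = 6 + 8*√3
(P(612, 304) + 147222)*(k + 62416) = ((6 + 8*√3) + 147222)*(941061 + 62416) = (147228 + 8*√3)*1003477 = 147739911756 + 8027816*√3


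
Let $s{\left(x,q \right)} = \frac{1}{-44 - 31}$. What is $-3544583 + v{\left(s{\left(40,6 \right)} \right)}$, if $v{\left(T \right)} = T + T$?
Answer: $- \frac{265843727}{75} \approx -3.5446 \cdot 10^{6}$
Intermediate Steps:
$s{\left(x,q \right)} = - \frac{1}{75}$ ($s{\left(x,q \right)} = \frac{1}{-75} = - \frac{1}{75}$)
$v{\left(T \right)} = 2 T$
$-3544583 + v{\left(s{\left(40,6 \right)} \right)} = -3544583 + 2 \left(- \frac{1}{75}\right) = -3544583 - \frac{2}{75} = - \frac{265843727}{75}$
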